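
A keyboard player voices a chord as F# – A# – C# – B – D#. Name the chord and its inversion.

B major ninth, second inversion

Reducing to letter names: F#, A#, C#, B, D#. These stack in thirds as B–D#–F#–A#–C# — a B major ninth chord.
F# is the fifth of B major ninth; fifth in the bass means second inversion.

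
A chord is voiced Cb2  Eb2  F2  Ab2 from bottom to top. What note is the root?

F

The distinct letter names are Cb, Eb, F, Ab. Arranged as a stack of thirds they read F–Ab–Cb–Eb, so F is the root (an F half-diminished seventh chord).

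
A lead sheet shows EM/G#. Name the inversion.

EM/G# means E major with G# in the bass. G# is the third of E major (E–G#–B), so this is first inversion.

first inversion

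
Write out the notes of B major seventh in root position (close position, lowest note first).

B, D#, F#, A#

B major seventh is B–D#–F#–A#. Root position puts the root (B) in the bass, with the remaining tones above: B, D#, F#, A#.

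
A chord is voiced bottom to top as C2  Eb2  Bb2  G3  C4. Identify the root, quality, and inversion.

The distinct note names are C, Eb, Bb, G. Stacked in thirds they read C–Eb–G–Bb, which is a minor seventh chord on C.
C is the root of C minor seventh; root in the bass means root position (figured bass 7).

C minor seventh, root position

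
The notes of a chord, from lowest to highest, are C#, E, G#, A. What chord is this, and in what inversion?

A major seventh, first inversion

Reducing to letter names: C#, E, G#, A. These stack in thirds as A–C#–E–G# — an A major seventh chord.
With the third (C#) in the bass, the chord is in first inversion (figured bass 6/5).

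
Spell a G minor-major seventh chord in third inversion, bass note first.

The chord tones are G–Bb–D–F#. With the seventh (F#) lowest for third inversion: F#, G, Bb, D.

F#, G, Bb, D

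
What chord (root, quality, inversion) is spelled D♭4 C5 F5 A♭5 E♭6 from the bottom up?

The distinct note names are Db, C, F, Ab, Eb. Stacked in thirds they read Db–F–Ab–C–Eb, which is a major ninth chord on Db.
The lowest note is Db, the root of the chord, so this is root position.

Db major ninth, root position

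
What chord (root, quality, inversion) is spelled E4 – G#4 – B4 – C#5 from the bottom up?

The distinct note names are E, G#, B, C#. Stacked in thirds they read C#–E–G#–B, which is a minor seventh chord on C#.
With the third (E) in the bass, the chord is in first inversion (figured bass 6/5).

C# minor seventh, first inversion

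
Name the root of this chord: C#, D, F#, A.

Reordering C#, D, F#, A into stacked thirds gives D–F#–A–C#; the bottom of that stack, D, is the root.

D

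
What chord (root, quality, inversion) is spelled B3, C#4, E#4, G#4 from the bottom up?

C# dominant seventh, third inversion

The pitch classes B, C#, E#, G# arrange in thirds as C#–E#–G#–B: a C# dominant seventh chord.
With the seventh (B) in the bass, the chord is in third inversion (figured bass 4/2).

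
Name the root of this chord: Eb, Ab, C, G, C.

Ab

Reordering Eb, Ab, C, G into stacked thirds gives Ab–C–Eb–G; the bottom of that stack, Ab, is the root.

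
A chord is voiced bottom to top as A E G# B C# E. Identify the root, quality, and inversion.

Reducing to letter names: A, E, G#, B, C#. These stack in thirds as A–C#–E–G#–B — an A major ninth chord.
With the root (A) in the bass, the chord is in root position.

A major ninth, root position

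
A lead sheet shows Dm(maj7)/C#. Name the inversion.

Dm(maj7)/C# means D minor-major seventh with C# in the bass. C# is the seventh of D minor-major seventh (D–F–A–C#), so this is third inversion.

third inversion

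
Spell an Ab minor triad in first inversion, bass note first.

The chord tones are Ab–Cb–Eb. With the third (Cb) lowest for first inversion: Cb, Eb, Ab.

Cb, Eb, Ab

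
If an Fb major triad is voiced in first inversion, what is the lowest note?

Ab

Fb major is Fb–Ab–Cb. First inversion places the third in the bass: Ab.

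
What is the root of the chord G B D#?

G

Reordering G, B, D# into stacked thirds gives G–B–D#; the bottom of that stack, G, is the root.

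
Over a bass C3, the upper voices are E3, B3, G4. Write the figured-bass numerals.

The notes C, E, B, G stack in thirds as C–E–G–B — a C major seventh chord. The bass C is the root, so this is root position: figured 7.

7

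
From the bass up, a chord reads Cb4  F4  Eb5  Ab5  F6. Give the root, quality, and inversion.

F half-diminished seventh, second inversion

The pitch classes Cb, F, Eb, Ab arrange in thirds as F–Ab–Cb–Eb: an F half-diminished seventh chord.
With the fifth (Cb) in the bass, the chord is in second inversion (figured bass 4/3).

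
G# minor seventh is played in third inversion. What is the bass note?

F#

In third inversion the seventh is lowest. For G# minor seventh (G#–B–D#–F#) that is F#.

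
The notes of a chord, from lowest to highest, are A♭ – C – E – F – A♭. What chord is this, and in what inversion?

Reducing to letter names: Ab, C, E, F. These stack in thirds as F–Ab–C–E — an F minor-major seventh chord.
Ab is the third of F minor-major seventh; third in the bass means first inversion (figured bass 6/5).

F minor-major seventh, first inversion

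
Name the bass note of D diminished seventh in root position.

The root of D diminished seventh (D–F–Ab–Cb) is D; that is the bass in root position.

D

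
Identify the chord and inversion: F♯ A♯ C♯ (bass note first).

F# major, root position

The pitch classes F#, A#, C# arrange in thirds as F#–A#–C#: an F# major triad.
The lowest note is F#, the root of the chord, so this is root position (figured bass 5/3).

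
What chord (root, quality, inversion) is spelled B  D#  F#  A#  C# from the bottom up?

B major ninth, root position

The distinct note names are B, D#, F#, A#, C#. Stacked in thirds they read B–D#–F#–A#–C#, which is a major ninth chord on B.
The lowest note is B, the root of the chord, so this is root position.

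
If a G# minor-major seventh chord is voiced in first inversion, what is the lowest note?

B

The third of G# minor-major seventh (G#–B–D#–F##) is B; that is the bass in first inversion.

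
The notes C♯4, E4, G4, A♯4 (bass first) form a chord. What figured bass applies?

6/5

The notes C#, E, G, A# stack in thirds as A#–C#–E–G — an A# diminished seventh chord. The bass C# is the third, so this is first inversion: figured 6/5.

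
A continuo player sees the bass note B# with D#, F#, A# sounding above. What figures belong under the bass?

The notes B#, D#, F#, A# stack in thirds as B#–D#–F#–A# — a B# half-diminished seventh chord. The bass B# is the root, so this is root position: figured 7.

7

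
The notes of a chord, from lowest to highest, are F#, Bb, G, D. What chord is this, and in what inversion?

The distinct note names are F#, Bb, G, D. Stacked in thirds they read G–Bb–D–F#, which is a minor-major seventh chord on G.
With the seventh (F#) in the bass, the chord is in third inversion (figured bass 4/2).

G minor-major seventh, third inversion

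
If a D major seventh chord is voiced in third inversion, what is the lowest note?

C#

D major seventh is D–F#–A–C#. Third inversion places the seventh in the bass: C#.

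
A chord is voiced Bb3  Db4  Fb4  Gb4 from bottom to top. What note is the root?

Gb

The distinct letter names are Bb, Db, Fb, Gb. Arranged as a stack of thirds they read Gb–Bb–Db–Fb, so Gb is the root (a Gb dominant seventh chord).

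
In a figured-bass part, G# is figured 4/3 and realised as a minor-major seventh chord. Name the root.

C#

The figures 4/3 mean the fifth of the chord is in the bass. If G# is the fifth of a minor-major seventh chord, the root is C# (chord tones C#–E–G#–B#).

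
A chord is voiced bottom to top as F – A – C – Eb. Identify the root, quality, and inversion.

The pitch classes F, A, C, Eb arrange in thirds as F–A–C–Eb: an F dominant seventh chord.
The lowest note is F, the root of the chord, so this is root position (figured bass 7).

F dominant seventh, root position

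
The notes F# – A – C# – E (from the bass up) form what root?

F#, A, C#, E are the tones of an F# minor seventh chord (F#–A–C#–E), making F# the root.

F#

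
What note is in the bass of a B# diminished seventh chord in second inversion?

In second inversion the fifth is lowest. For B# diminished seventh (B#–D#–F#–A) that is F#.

F#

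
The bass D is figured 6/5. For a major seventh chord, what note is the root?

Bb

The figures 6/5 mean the third of the chord is in the bass. If D is the third of a major seventh chord, the root is Bb (chord tones Bb–D–F–A).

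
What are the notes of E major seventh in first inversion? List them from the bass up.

The chord tones are E–G#–B–D#. With the third (G#) lowest for first inversion: G#, B, D#, E.

G#, B, D#, E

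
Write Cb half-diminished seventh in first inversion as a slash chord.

First inversion of Cb half-diminished seventh has the third (Ebb) in the bass. As a slash chord: Cbø7/Ebb.

Cbø7/Ebb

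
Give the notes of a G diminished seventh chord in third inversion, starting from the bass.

The chord tones are G–Bb–Db–Fb. With the seventh (Fb) lowest for third inversion: Fb, G, Bb, Db.

Fb, G, Bb, Db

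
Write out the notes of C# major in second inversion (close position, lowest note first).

C# major is C#–E#–G#. Second inversion puts the fifth (G#) in the bass, with the remaining tones above: G#, C#, E#.

G#, C#, E#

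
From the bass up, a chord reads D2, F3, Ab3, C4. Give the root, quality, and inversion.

D half-diminished seventh, root position

Reducing to letter names: D, F, Ab, C. These stack in thirds as D–F–Ab–C — a D half-diminished seventh chord.
The lowest note is D, the root of the chord, so this is root position (figured bass 7).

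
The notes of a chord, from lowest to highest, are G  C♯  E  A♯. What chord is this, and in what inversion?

A# diminished seventh, third inversion

The pitch classes G, C#, E, A# arrange in thirds as A#–C#–E–G: an A# diminished seventh chord.
G is the seventh of A# diminished seventh; seventh in the bass means third inversion (figured bass 4/2).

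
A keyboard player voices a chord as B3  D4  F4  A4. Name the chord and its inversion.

B half-diminished seventh, root position

Reducing to letter names: B, D, F, A. These stack in thirds as B–D–F–A — a B half-diminished seventh chord.
B is the root of B half-diminished seventh; root in the bass means root position (figured bass 7).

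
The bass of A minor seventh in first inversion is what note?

C

A minor seventh is A–C–E–G. First inversion places the third in the bass: C.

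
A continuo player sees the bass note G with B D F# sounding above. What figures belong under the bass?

7

The notes G, B, D, F# stack in thirds as G–B–D–F# — a G major seventh chord. The bass G is the root, so this is root position: figured 7.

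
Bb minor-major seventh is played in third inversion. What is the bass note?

A

The seventh of Bb minor-major seventh (Bb–Db–F–A) is A; that is the bass in third inversion.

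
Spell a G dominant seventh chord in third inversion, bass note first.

The chord tones are G–B–D–F. With the seventh (F) lowest for third inversion: F, G, B, D.

F, G, B, D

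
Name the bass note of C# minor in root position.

C#

In root position the root is lowest. For C# minor (C#–E–G#) that is C#.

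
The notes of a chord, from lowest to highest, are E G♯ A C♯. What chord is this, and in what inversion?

A major seventh, second inversion

The pitch classes E, G#, A, C# arrange in thirds as A–C#–E–G#: an A major seventh chord.
E is the fifth of A major seventh; fifth in the bass means second inversion (figured bass 4/3).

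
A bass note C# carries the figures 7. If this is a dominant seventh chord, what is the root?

C#

The figures 7 mean the root of the chord is in the bass. If C# is the root of a dominant seventh chord, the root is C# (chord tones C#–E#–G#–B).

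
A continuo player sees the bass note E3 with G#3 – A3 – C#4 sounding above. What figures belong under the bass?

4/3

The notes E, G#, A, C# stack in thirds as A–C#–E–G# — an A major seventh chord. The bass E is the fifth, so this is second inversion: figured 4/3.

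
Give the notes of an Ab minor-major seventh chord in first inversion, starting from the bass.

Cb, Eb, G, Ab

The chord tones are Ab–Cb–Eb–G. With the third (Cb) lowest for first inversion: Cb, Eb, G, Ab.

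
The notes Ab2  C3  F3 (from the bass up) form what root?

Ab, C, F are the tones of an F minor triad (F–Ab–C), making F the root.

F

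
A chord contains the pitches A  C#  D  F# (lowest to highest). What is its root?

D

The distinct letter names are A, C#, D, F#. Arranged as a stack of thirds they read D–F#–A–C#, so D is the root (a D major seventh chord).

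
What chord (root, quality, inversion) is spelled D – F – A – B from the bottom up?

B half-diminished seventh, first inversion

Reducing to letter names: D, F, A, B. These stack in thirds as B–D–F–A — a B half-diminished seventh chord.
The lowest note is D, the third of the chord, so this is first inversion (figured bass 6/5).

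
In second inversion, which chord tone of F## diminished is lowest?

In second inversion the fifth is lowest. For F## diminished (F##–A#–C#) that is C#.

C#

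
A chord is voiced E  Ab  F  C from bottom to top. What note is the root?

The distinct letter names are E, Ab, F, C. Arranged as a stack of thirds they read F–Ab–C–E, so F is the root (an F minor-major seventh chord).

F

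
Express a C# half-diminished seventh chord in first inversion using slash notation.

C#ø7/E

First inversion of C# half-diminished seventh has the third (E) in the bass. As a slash chord: C#ø7/E.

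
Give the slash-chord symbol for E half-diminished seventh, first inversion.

Eø7/G

First inversion of E half-diminished seventh has the third (G) in the bass. As a slash chord: Eø7/G.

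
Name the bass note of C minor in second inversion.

G

In second inversion the fifth is lowest. For C minor (C–Eb–G) that is G.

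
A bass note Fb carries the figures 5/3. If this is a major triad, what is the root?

Fb

The figures 5/3 mean the root of the chord is in the bass. If Fb is the root of a major triad, the root is Fb (chord tones Fb–Ab–Cb).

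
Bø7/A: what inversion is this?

third inversion

Bø7/A means B half-diminished seventh with A in the bass. A is the seventh of B half-diminished seventh (B–D–F–A), so this is third inversion.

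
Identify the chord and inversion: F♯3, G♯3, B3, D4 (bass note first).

The pitch classes F#, G#, B, D arrange in thirds as G#–B–D–F#: a G# half-diminished seventh chord.
With the seventh (F#) in the bass, the chord is in third inversion (figured bass 4/2).

G# half-diminished seventh, third inversion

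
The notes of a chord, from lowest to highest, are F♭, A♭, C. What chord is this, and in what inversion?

The pitch classes Fb, Ab, C arrange in thirds as Fb–Ab–C: an Fb augmented triad.
The lowest note is Fb, the root of the chord, so this is root position (figured bass 5/3).

Fb augmented, root position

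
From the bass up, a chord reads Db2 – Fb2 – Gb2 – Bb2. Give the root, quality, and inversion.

Gb dominant seventh, second inversion

Reducing to letter names: Db, Fb, Gb, Bb. These stack in thirds as Gb–Bb–Db–Fb — a Gb dominant seventh chord.
Db is the fifth of Gb dominant seventh; fifth in the bass means second inversion (figured bass 4/3).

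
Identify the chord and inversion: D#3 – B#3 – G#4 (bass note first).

G# major, second inversion

The pitch classes D#, B#, G# arrange in thirds as G#–B#–D#: a G# major triad.
D# is the fifth of G# major; fifth in the bass means second inversion (figured bass 6/4).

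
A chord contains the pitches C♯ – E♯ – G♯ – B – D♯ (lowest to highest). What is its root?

C#, E#, G#, B, D# are the tones of a C# dominant ninth chord (C#–E#–G#–B–D#), making C# the root.

C#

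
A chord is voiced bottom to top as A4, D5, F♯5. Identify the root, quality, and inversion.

Reducing to letter names: A, D, F#. These stack in thirds as D–F#–A — a D major triad.
A is the fifth of D major; fifth in the bass means second inversion (figured bass 6/4).

D major, second inversion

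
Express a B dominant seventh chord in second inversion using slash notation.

Second inversion of B dominant seventh has the fifth (F#) in the bass. As a slash chord: B7/F#.

B7/F#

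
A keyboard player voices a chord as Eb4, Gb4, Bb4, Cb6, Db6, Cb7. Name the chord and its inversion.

The distinct note names are Eb, Gb, Bb, Cb, Db. Stacked in thirds they read Cb–Eb–Gb–Bb–Db, which is a major ninth chord on Cb.
Eb is the third of Cb major ninth; third in the bass means first inversion.

Cb major ninth, first inversion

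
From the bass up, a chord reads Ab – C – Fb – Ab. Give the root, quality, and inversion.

Fb augmented, first inversion

Reducing to letter names: Ab, C, Fb. These stack in thirds as Fb–Ab–C — an Fb augmented triad.
With the third (Ab) in the bass, the chord is in first inversion (figured bass 6).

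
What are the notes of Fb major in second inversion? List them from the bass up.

Cb, Fb, Ab

The chord tones are Fb–Ab–Cb. With the fifth (Cb) lowest for second inversion: Cb, Fb, Ab.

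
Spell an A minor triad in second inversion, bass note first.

E, A, C

A minor is A–C–E. Second inversion puts the fifth (E) in the bass, with the remaining tones above: E, A, C.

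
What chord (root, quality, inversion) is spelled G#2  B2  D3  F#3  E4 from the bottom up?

Reducing to letter names: G#, B, D, F#, E. These stack in thirds as E–G#–B–D–F# — an E dominant ninth chord.
The lowest note is G#, the third of the chord, so this is first inversion.

E dominant ninth, first inversion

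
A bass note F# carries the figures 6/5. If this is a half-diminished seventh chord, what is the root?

The figures 6/5 mean the third of the chord is in the bass. If F# is the third of a half-diminished seventh chord, the root is D# (chord tones D#–F#–A–C#).

D#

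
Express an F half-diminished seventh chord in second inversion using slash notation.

Fø7/Cb

Second inversion of F half-diminished seventh has the fifth (Cb) in the bass. As a slash chord: Fø7/Cb.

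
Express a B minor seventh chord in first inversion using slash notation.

Bm7/D

First inversion of B minor seventh has the third (D) in the bass. As a slash chord: Bm7/D.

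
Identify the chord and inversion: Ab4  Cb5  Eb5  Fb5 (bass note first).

Fb major seventh, first inversion

Reducing to letter names: Ab, Cb, Eb, Fb. These stack in thirds as Fb–Ab–Cb–Eb — an Fb major seventh chord.
With the third (Ab) in the bass, the chord is in first inversion (figured bass 6/5).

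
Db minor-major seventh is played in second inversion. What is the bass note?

Ab

Db minor-major seventh is Db–Fb–Ab–C. Second inversion places the fifth in the bass: Ab.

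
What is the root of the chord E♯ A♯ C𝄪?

E#, A#, C## are the tones of an A# major triad (A#–C##–E#), making A# the root.

A#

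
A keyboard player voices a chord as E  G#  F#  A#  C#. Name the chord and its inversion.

F# dominant ninth, third inversion

Reducing to letter names: E, G#, F#, A#, C#. These stack in thirds as F#–A#–C#–E–G# — an F# dominant ninth chord.
With the seventh (E) in the bass, the chord is in third inversion.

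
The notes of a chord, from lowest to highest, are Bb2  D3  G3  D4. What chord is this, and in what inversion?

G minor, first inversion

The distinct note names are Bb, D, G. Stacked in thirds they read G–Bb–D, which is a minor triad on G.
With the third (Bb) in the bass, the chord is in first inversion (figured bass 6).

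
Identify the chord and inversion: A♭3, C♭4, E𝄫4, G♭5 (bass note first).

The distinct note names are Ab, Cb, Ebb, Gb. Stacked in thirds they read Ab–Cb–Ebb–Gb, which is a half-diminished seventh chord on Ab.
Ab is the root of Ab half-diminished seventh; root in the bass means root position (figured bass 7).

Ab half-diminished seventh, root position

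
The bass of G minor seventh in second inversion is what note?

D

In second inversion the fifth is lowest. For G minor seventh (G–Bb–D–F) that is D.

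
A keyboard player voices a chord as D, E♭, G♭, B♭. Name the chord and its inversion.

Eb minor-major seventh, third inversion

The pitch classes D, Eb, Gb, Bb arrange in thirds as Eb–Gb–Bb–D: an Eb minor-major seventh chord.
D is the seventh of Eb minor-major seventh; seventh in the bass means third inversion (figured bass 4/2).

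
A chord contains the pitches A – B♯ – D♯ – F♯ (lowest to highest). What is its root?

B#

A, B#, D#, F# are the tones of a B# diminished seventh chord (B#–D#–F#–A), making B# the root.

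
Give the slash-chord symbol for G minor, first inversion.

First inversion of G minor has the third (Bb) in the bass. As a slash chord: Gm/Bb.

Gm/Bb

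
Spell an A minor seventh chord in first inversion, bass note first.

A minor seventh is A–C–E–G. First inversion puts the third (C) in the bass, with the remaining tones above: C, E, G, A.

C, E, G, A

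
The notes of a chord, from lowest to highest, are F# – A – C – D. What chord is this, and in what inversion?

The pitch classes F#, A, C, D arrange in thirds as D–F#–A–C: a D dominant seventh chord.
With the third (F#) in the bass, the chord is in first inversion (figured bass 6/5).

D dominant seventh, first inversion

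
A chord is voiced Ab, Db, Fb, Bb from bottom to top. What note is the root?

Bb

Ab, Db, Fb, Bb are the tones of a Bb half-diminished seventh chord (Bb–Db–Fb–Ab), making Bb the root.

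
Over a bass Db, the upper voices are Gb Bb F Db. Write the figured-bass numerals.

4/3

The notes Db, Gb, Bb, F stack in thirds as Gb–Bb–Db–F — a Gb major seventh chord. The bass Db is the fifth, so this is second inversion: figured 4/3.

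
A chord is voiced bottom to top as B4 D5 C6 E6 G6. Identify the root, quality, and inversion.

The distinct note names are B, D, C, E, G. Stacked in thirds they read C–E–G–B–D, which is a major ninth chord on C.
The lowest note is B, the seventh of the chord, so this is third inversion.

C major ninth, third inversion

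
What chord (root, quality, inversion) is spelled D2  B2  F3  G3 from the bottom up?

G dominant seventh, second inversion

The pitch classes D, B, F, G arrange in thirds as G–B–D–F: a G dominant seventh chord.
With the fifth (D) in the bass, the chord is in second inversion (figured bass 4/3).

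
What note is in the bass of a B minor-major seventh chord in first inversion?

D

In first inversion the third is lowest. For B minor-major seventh (B–D–F#–A#) that is D.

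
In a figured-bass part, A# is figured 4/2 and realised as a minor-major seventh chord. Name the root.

B

The figures 4/2 mean the seventh of the chord is in the bass. If A# is the seventh of a minor-major seventh chord, the root is B (chord tones B–D–F#–A#).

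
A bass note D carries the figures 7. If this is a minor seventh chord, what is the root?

D

The figures 7 mean the root of the chord is in the bass. If D is the root of a minor seventh chord, the root is D (chord tones D–F–A–C).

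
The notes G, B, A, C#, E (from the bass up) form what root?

A

Reordering G, B, A, C#, E into stacked thirds gives A–C#–E–G–B; the bottom of that stack, A, is the root.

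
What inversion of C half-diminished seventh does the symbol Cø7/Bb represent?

Cø7/Bb means C half-diminished seventh with Bb in the bass. Bb is the seventh of C half-diminished seventh (C–Eb–Gb–Bb), so this is third inversion.

third inversion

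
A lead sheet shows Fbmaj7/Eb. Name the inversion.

Fbmaj7/Eb means Fb major seventh with Eb in the bass. Eb is the seventh of Fb major seventh (Fb–Ab–Cb–Eb), so this is third inversion.

third inversion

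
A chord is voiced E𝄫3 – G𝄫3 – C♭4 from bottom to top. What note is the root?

Cb

The distinct letter names are Ebb, Gbb, Cb. Arranged as a stack of thirds they read Cb–Ebb–Gbb, so Cb is the root (a Cb diminished triad).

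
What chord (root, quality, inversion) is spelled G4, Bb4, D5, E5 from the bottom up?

E half-diminished seventh, first inversion

The distinct note names are G, Bb, D, E. Stacked in thirds they read E–G–Bb–D, which is a half-diminished seventh chord on E.
G is the third of E half-diminished seventh; third in the bass means first inversion (figured bass 6/5).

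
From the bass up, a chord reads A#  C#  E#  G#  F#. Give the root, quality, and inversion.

Reducing to letter names: A#, C#, E#, G#, F#. These stack in thirds as F#–A#–C#–E#–G# — an F# major ninth chord.
A# is the third of F# major ninth; third in the bass means first inversion.

F# major ninth, first inversion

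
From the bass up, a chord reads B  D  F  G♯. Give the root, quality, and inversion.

The pitch classes B, D, F, G# arrange in thirds as G#–B–D–F: a G# diminished seventh chord.
The lowest note is B, the third of the chord, so this is first inversion (figured bass 6/5).

G# diminished seventh, first inversion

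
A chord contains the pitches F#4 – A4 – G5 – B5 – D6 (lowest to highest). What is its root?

F#, A, G, B, D are the tones of a G major ninth chord (G–B–D–F#–A), making G the root.

G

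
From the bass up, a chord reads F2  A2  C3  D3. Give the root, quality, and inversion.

The distinct note names are F, A, C, D. Stacked in thirds they read D–F–A–C, which is a minor seventh chord on D.
With the third (F) in the bass, the chord is in first inversion (figured bass 6/5).

D minor seventh, first inversion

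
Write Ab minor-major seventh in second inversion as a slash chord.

Abm(maj7)/Eb

Second inversion of Ab minor-major seventh has the fifth (Eb) in the bass. As a slash chord: Abm(maj7)/Eb.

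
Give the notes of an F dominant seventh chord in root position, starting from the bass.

Spelling F dominant seventh: F–A–C–Eb. In root position the root is bass, giving F, A, C, Eb from the bottom.

F, A, C, Eb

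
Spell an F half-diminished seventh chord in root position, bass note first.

F, Ab, Cb, Eb

The chord tones are F–Ab–Cb–Eb. With the root (F) lowest for root position: F, Ab, Cb, Eb.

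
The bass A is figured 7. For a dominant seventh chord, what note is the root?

The figures 7 mean the root of the chord is in the bass. If A is the root of a dominant seventh chord, the root is A (chord tones A–C#–E–G).

A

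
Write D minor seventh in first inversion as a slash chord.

Dm7/F

First inversion of D minor seventh has the third (F) in the bass. As a slash chord: Dm7/F.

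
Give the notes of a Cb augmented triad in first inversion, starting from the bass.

Eb, G, Cb

The chord tones are Cb–Eb–G. With the third (Eb) lowest for first inversion: Eb, G, Cb.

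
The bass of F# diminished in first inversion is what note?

A

The third of F# diminished (F#–A–C) is A; that is the bass in first inversion.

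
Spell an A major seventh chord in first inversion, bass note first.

C#, E, G#, A

A major seventh is A–C#–E–G#. First inversion puts the third (C#) in the bass, with the remaining tones above: C#, E, G#, A.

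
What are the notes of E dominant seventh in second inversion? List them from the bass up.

B, D, E, G#

Spelling E dominant seventh: E–G#–B–D. In second inversion the fifth is bass, giving B, D, E, G# from the bottom.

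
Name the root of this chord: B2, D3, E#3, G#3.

E#

Reordering B, D, E#, G# into stacked thirds gives E#–G#–B–D; the bottom of that stack, E#, is the root.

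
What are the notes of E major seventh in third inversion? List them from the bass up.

E major seventh is E–G#–B–D#. Third inversion puts the seventh (D#) in the bass, with the remaining tones above: D#, E, G#, B.

D#, E, G#, B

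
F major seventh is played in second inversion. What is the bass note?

C

The fifth of F major seventh (F–A–C–E) is C; that is the bass in second inversion.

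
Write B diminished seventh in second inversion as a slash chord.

Second inversion of B diminished seventh has the fifth (F) in the bass. As a slash chord: Bdim7/F.

Bdim7/F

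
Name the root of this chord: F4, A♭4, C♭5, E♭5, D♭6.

Reordering F, Ab, Cb, Eb, Db into stacked thirds gives Db–F–Ab–Cb–Eb; the bottom of that stack, Db, is the root.

Db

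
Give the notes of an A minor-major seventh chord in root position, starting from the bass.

A, C, E, G#

A minor-major seventh is A–C–E–G#. Root position puts the root (A) in the bass, with the remaining tones above: A, C, E, G#.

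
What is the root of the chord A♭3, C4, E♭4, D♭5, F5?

Db

Reordering Ab, C, Eb, Db, F into stacked thirds gives Db–F–Ab–C–Eb; the bottom of that stack, Db, is the root.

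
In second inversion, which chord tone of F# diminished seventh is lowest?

The fifth of F# diminished seventh (F#–A–C–Eb) is C; that is the bass in second inversion.

C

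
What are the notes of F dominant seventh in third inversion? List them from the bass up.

Eb, F, A, C

Spelling F dominant seventh: F–A–C–Eb. In third inversion the seventh is bass, giving Eb, F, A, C from the bottom.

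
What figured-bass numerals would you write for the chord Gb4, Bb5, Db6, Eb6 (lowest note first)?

6/5

The notes Gb, Bb, Db, Eb stack in thirds as Eb–Gb–Bb–Db — an Eb minor seventh chord. The bass Gb is the third, so this is first inversion: figured 6/5.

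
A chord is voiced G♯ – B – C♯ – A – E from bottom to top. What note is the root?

A

The distinct letter names are G#, B, C#, A, E. Arranged as a stack of thirds they read A–C#–E–G#–B, so A is the root (an A major ninth chord).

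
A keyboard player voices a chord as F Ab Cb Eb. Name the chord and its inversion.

Reducing to letter names: F, Ab, Cb, Eb. These stack in thirds as F–Ab–Cb–Eb — an F half-diminished seventh chord.
With the root (F) in the bass, the chord is in root position (figured bass 7).

F half-diminished seventh, root position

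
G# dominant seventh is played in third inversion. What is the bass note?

F#

In third inversion the seventh is lowest. For G# dominant seventh (G#–B#–D#–F#) that is F#.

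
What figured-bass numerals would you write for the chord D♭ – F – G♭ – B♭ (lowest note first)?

The notes Db, F, Gb, Bb stack in thirds as Gb–Bb–Db–F — a Gb major seventh chord. The bass Db is the fifth, so this is second inversion: figured 4/3.

4/3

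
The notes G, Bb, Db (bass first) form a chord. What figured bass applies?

The notes G, Bb, Db stack in thirds as G–Bb–Db — a G diminished triad. The bass G is the root, so this is root position: figured 5/3.

5/3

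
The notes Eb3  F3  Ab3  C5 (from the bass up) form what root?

Eb, F, Ab, C are the tones of an F minor seventh chord (F–Ab–C–Eb), making F the root.

F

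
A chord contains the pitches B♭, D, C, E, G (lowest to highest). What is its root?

C

The distinct letter names are Bb, D, C, E, G. Arranged as a stack of thirds they read C–E–G–Bb–D, so C is the root (a C dominant ninth chord).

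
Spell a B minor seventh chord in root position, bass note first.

B, D, F#, A

B minor seventh is B–D–F#–A. Root position puts the root (B) in the bass, with the remaining tones above: B, D, F#, A.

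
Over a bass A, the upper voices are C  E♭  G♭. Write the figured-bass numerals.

The notes A, C, Eb, Gb stack in thirds as A–C–Eb–Gb — an A diminished seventh chord. The bass A is the root, so this is root position: figured 7.

7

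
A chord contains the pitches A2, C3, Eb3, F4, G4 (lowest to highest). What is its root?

F

The distinct letter names are A, C, Eb, F, G. Arranged as a stack of thirds they read F–A–C–Eb–G, so F is the root (an F dominant ninth chord).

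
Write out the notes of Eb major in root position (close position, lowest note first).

Eb major is Eb–G–Bb. Root position puts the root (Eb) in the bass, with the remaining tones above: Eb, G, Bb.

Eb, G, Bb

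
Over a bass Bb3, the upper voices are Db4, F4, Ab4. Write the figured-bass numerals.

7

The notes Bb, Db, F, Ab stack in thirds as Bb–Db–F–Ab — a Bb minor seventh chord. The bass Bb is the root, so this is root position: figured 7.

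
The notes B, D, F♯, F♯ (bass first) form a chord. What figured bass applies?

5/3

The notes B, D, F# stack in thirds as B–D–F# — a B minor triad. The bass B is the root, so this is root position: figured 5/3.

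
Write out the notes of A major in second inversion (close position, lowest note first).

E, A, C#

The chord tones are A–C#–E. With the fifth (E) lowest for second inversion: E, A, C#.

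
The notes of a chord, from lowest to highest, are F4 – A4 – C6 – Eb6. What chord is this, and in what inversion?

Reducing to letter names: F, A, C, Eb. These stack in thirds as F–A–C–Eb — an F dominant seventh chord.
F is the root of F dominant seventh; root in the bass means root position (figured bass 7).

F dominant seventh, root position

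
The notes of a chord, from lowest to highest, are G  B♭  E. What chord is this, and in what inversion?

The distinct note names are G, Bb, E. Stacked in thirds they read E–G–Bb, which is a diminished triad on E.
G is the third of E diminished; third in the bass means first inversion (figured bass 6).

E diminished, first inversion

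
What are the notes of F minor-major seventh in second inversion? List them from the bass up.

The chord tones are F–Ab–C–E. With the fifth (C) lowest for second inversion: C, E, F, Ab.

C, E, F, Ab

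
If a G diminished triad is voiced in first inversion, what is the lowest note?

Bb

The third of G diminished (G–Bb–Db) is Bb; that is the bass in first inversion.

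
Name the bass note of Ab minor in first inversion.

Ab minor is Ab–Cb–Eb. First inversion places the third in the bass: Cb.

Cb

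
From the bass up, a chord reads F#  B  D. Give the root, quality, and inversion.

B minor, second inversion

Reducing to letter names: F#, B, D. These stack in thirds as B–D–F# — a B minor triad.
With the fifth (F#) in the bass, the chord is in second inversion (figured bass 6/4).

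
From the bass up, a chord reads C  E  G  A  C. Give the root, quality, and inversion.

The pitch classes C, E, G, A arrange in thirds as A–C–E–G: an A minor seventh chord.
C is the third of A minor seventh; third in the bass means first inversion (figured bass 6/5).

A minor seventh, first inversion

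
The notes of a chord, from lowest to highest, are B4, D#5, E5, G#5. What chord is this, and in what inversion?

E major seventh, second inversion

The pitch classes B, D#, E, G# arrange in thirds as E–G#–B–D#: an E major seventh chord.
B is the fifth of E major seventh; fifth in the bass means second inversion (figured bass 4/3).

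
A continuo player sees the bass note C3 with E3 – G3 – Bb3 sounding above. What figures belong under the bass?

The notes C, E, G, Bb stack in thirds as C–E–G–Bb — a C dominant seventh chord. The bass C is the root, so this is root position: figured 7.

7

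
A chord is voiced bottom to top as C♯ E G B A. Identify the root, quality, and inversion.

Reducing to letter names: C#, E, G, B, A. These stack in thirds as A–C#–E–G–B — an A dominant ninth chord.
The lowest note is C#, the third of the chord, so this is first inversion.

A dominant ninth, first inversion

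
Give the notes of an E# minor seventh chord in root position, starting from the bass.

E#, G#, B#, D#

The chord tones are E#–G#–B#–D#. With the root (E#) lowest for root position: E#, G#, B#, D#.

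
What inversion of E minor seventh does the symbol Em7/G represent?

first inversion

Em7/G means E minor seventh with G in the bass. G is the third of E minor seventh (E–G–B–D), so this is first inversion.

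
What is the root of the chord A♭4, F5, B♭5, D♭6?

Bb

Reordering Ab, F, Bb, Db into stacked thirds gives Bb–Db–F–Ab; the bottom of that stack, Bb, is the root.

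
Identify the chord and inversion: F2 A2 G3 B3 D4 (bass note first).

G dominant ninth, third inversion

The distinct note names are F, A, G, B, D. Stacked in thirds they read G–B–D–F–A, which is a dominant ninth chord on G.
The lowest note is F, the seventh of the chord, so this is third inversion.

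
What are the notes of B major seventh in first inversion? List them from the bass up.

D#, F#, A#, B

Spelling B major seventh: B–D#–F#–A#. In first inversion the third is bass, giving D#, F#, A#, B from the bottom.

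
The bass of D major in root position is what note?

D major is D–F#–A. Root position places the root in the bass: D.

D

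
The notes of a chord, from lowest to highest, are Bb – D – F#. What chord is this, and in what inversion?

The pitch classes Bb, D, F# arrange in thirds as Bb–D–F#: a Bb augmented triad.
With the root (Bb) in the bass, the chord is in root position (figured bass 5/3).

Bb augmented, root position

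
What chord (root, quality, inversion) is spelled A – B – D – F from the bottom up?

B half-diminished seventh, third inversion

The distinct note names are A, B, D, F. Stacked in thirds they read B–D–F–A, which is a half-diminished seventh chord on B.
A is the seventh of B half-diminished seventh; seventh in the bass means third inversion (figured bass 4/2).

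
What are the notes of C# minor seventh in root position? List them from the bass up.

Spelling C# minor seventh: C#–E–G#–B. In root position the root is bass, giving C#, E, G#, B from the bottom.

C#, E, G#, B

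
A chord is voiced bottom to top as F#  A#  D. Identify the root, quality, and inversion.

D augmented, first inversion

The pitch classes F#, A#, D arrange in thirds as D–F#–A#: a D augmented triad.
With the third (F#) in the bass, the chord is in first inversion (figured bass 6).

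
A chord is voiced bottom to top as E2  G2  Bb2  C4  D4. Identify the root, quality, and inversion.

Reducing to letter names: E, G, Bb, C, D. These stack in thirds as C–E–G–Bb–D — a C dominant ninth chord.
With the third (E) in the bass, the chord is in first inversion.

C dominant ninth, first inversion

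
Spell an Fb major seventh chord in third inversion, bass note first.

Fb major seventh is Fb–Ab–Cb–Eb. Third inversion puts the seventh (Eb) in the bass, with the remaining tones above: Eb, Fb, Ab, Cb.

Eb, Fb, Ab, Cb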